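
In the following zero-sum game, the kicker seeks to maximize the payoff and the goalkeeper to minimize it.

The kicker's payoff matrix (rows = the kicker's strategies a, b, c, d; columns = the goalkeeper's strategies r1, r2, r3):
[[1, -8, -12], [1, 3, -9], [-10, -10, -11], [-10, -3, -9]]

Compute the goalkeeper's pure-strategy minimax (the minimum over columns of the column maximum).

The worst case (largest entry) in each column is r1: 1, r2: 3, r3: -9.
The best (smallest) of these is -9.

-9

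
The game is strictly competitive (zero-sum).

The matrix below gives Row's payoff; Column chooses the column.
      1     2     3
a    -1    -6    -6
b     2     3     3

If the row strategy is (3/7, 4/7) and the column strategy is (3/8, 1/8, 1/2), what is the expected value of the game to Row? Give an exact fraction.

Against (3/8, 1/8, 1/2), each row's expected payoff is a: -33/8; b: 21/8.
Taking the (3/7, 4/7)-weighted average: (3/7)·(-33/8) + (4/7)·(21/8) = -15/56.

-15/56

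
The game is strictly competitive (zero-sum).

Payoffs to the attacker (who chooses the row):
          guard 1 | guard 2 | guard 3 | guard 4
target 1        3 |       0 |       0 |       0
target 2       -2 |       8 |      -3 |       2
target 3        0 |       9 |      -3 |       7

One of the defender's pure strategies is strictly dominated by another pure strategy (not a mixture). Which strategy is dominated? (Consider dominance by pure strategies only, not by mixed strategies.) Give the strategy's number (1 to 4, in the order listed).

The defender prefers columns that give the attacker less. Compare guard 1 with guard 3: 0 < 3, -3 < -2, -3 < 0.
So guard 3 strictly dominates guard 1 for the defender; guard 1 is strictly dominated.

1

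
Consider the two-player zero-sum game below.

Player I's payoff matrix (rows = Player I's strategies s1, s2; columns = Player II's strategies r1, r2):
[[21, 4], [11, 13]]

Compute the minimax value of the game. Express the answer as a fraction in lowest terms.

229/19

Row minima are 4 and 11, so Player I's maximin is 11; column maxima are 21 and 13, so Player II's minimax is 13. These differ, so the equilibrium is in mixed strategies.
Let Player I play s1 with probability p. Player II is indifferent when 21p + 11(1−p) = 4p + 13(1−p), giving p = 2/19.
Let Player II play r1 with probability q. Player I is indifferent when 21q + 4(1−q) = 11q + 13(1−q), giving q = 9/19.
The value is 21·(9/19) + (4)·(10/19) = 229/19.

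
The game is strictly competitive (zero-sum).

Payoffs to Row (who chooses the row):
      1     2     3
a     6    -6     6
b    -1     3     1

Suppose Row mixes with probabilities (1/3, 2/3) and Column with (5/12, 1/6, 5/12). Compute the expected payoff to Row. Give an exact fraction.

5/3

Against (5/12, 1/6, 5/12), each row's expected payoff is a: 4; b: 1/2.
Taking the (1/3, 2/3)-weighted average: (1/3)·(4) + (2/3)·(1/2) = 5/3.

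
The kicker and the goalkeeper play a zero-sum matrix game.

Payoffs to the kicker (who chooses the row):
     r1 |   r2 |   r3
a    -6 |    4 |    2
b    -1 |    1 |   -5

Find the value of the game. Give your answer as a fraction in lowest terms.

-8/3

Column r2 is strictly dominated by r3 for the goalkeeper (it gives the kicker more in every row).
The remaining 2×2 game on (a, b) × (r1, r3) has no saddle point. Let the kicker play a with probability p; indifference gives −6p − (1−p) = 2p − 5(1−p), so p = 1/3.
Similarly the goalkeeper's optimal q on r1 is 7/12, and the value is -6·(7/12) + (2)·(5/12) = -8/3.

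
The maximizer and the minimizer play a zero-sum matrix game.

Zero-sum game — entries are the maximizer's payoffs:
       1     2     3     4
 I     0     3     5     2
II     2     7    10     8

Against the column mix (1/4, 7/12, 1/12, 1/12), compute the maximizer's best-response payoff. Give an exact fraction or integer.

73/12

I: (0)·(1/4) + (3)·(7/12) + (5)·(1/12) + (2)·(1/12) = 7/3.
II: (2)·(1/4) + (7)·(7/12) + (10)·(1/12) + (8)·(1/12) = 73/12.
The best pure response is II with expected payoff 73/12.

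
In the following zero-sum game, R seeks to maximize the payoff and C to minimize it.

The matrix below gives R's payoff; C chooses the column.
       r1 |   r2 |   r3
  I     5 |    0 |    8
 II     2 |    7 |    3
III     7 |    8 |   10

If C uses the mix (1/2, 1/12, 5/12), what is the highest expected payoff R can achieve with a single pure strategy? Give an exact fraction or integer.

25/3

I: (5)·(1/2) + (0)·(1/12) + (8)·(5/12) = 35/6.
II: (2)·(1/2) + (7)·(1/12) + (3)·(5/12) = 17/6.
III: (7)·(1/2) + (8)·(1/12) + (10)·(5/12) = 25/3.
The best pure response is III with expected payoff 25/3.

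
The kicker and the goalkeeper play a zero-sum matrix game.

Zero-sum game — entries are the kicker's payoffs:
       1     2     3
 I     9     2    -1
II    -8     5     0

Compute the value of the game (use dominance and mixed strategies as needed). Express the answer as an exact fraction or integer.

Column 2 is strictly dominated by 3 for the goalkeeper (it gives the kicker more in every row).
The remaining 2×2 game on (I, II) × (1, 3) has no saddle point. Let the kicker play I with probability p; indifference gives 9p − 8(1−p) = −p, so p = 4/9.
Similarly the goalkeeper's optimal q on 1 is 1/18, and the value is 9·(1/18) + (-1)·(17/18) = -4/9.

-4/9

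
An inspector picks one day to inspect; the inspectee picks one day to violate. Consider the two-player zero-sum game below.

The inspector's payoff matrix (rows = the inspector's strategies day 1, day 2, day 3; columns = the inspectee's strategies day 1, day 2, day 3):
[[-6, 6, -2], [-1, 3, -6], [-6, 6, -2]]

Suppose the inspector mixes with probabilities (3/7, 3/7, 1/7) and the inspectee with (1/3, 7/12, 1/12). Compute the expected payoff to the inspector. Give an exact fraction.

Against (1/3, 7/12, 1/12), each row's expected payoff is day 1: 4/3; day 2: 11/12; day 3: 4/3.
Taking the (3/7, 3/7, 1/7)-weighted average: (3/7)·(4/3) + (3/7)·(11/12) + (1/7)·(4/3) = 97/84.

97/84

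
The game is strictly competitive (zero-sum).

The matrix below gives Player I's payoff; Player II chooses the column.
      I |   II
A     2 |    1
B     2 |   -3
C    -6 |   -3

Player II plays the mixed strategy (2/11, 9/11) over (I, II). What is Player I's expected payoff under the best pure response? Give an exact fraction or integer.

A: (2)·(2/11) + (1)·(9/11) = 13/11.
B: (2)·(2/11) + (-3)·(9/11) = -23/11.
C: (-6)·(2/11) + (-3)·(9/11) = -39/11.
The best pure response is A with expected payoff 13/11.

13/11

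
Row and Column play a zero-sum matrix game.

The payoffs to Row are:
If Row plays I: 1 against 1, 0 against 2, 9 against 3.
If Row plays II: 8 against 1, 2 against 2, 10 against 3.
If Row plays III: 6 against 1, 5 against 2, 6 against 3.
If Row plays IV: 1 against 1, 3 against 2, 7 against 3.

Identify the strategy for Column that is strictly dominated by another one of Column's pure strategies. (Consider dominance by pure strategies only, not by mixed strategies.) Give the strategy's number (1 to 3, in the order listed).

3

Column prefers columns that give Row less. Compare 3 with 2: 0 < 9, 2 < 10, 5 < 6, 3 < 7.
So 2 strictly dominates 3 for Column; 3 is strictly dominated.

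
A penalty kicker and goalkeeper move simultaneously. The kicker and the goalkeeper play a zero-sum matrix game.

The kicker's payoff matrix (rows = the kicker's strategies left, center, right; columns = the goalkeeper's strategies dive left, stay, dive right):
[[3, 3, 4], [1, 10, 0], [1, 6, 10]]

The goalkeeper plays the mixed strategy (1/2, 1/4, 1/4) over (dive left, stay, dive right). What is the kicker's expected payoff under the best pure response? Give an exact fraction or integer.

left: (3)·(1/2) + (3)·(1/4) + (4)·(1/4) = 13/4.
center: (1)·(1/2) + (10)·(1/4) + (0)·(1/4) = 3.
right: (1)·(1/2) + (6)·(1/4) + (10)·(1/4) = 9/2.
The best pure response is right with expected payoff 9/2.

9/2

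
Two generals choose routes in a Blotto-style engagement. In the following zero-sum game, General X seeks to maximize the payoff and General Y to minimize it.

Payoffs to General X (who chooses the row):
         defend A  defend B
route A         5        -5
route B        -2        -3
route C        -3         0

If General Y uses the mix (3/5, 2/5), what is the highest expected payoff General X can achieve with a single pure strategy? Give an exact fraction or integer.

1

route A: (5)·(3/5) + (-5)·(2/5) = 1.
route B: (-2)·(3/5) + (-3)·(2/5) = -12/5.
route C: (-3)·(3/5) + (0)·(2/5) = -9/5.
The best pure response is route A with expected payoff 1.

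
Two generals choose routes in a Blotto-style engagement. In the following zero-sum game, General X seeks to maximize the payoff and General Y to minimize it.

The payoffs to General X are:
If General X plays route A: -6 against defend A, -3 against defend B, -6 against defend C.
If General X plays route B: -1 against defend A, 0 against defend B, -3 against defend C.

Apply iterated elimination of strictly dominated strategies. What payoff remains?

-3

Column defend B is strictly dominated by defend A for General Y (-6<-3, -1<0); eliminate defend B.
Row route A is strictly dominated by row route B (-1>-6, -3>-6); eliminate route A.
Column defend A is strictly dominated by defend C for General Y (-3<-1); eliminate defend A.
Only (route B, defend C) remains, with payoff -3.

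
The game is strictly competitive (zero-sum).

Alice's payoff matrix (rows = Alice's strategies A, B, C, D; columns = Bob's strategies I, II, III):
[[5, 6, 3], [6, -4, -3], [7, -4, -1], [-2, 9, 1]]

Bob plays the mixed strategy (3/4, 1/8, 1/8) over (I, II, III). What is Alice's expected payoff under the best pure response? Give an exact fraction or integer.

A: (5)·(3/4) + (6)·(1/8) + (3)·(1/8) = 39/8.
B: (6)·(3/4) + (-4)·(1/8) + (-3)·(1/8) = 29/8.
C: (7)·(3/4) + (-4)·(1/8) + (-1)·(1/8) = 37/8.
D: (-2)·(3/4) + (9)·(1/8) + (1)·(1/8) = -1/4.
The best pure response is A with expected payoff 39/8.

39/8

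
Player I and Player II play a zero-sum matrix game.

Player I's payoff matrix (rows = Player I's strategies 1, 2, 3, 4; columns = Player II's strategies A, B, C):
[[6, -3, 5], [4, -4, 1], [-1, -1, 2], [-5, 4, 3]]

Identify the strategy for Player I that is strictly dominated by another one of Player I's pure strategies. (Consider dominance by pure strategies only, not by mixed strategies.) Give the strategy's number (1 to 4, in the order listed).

Compare 2 with 1: 6 > 4, -3 > -4, 5 > 1.
So 1 strictly dominates 2 for Player I; 2 is strictly dominated.

2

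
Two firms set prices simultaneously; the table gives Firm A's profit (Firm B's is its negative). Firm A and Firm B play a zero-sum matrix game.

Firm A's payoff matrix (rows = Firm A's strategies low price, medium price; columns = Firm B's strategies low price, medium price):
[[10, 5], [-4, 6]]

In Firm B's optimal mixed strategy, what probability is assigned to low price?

Row minima are 5 and -4, so Firm A's maximin is 5; column maxima are 10 and 6, so Firm B's minimax is 6. These differ, so the equilibrium is in mixed strategies.
Let Firm B play low price with probability q. Firm A is indifferent when 10q + 5(1−q) = −4q + 6(1−q), giving q = 1/15.

1/15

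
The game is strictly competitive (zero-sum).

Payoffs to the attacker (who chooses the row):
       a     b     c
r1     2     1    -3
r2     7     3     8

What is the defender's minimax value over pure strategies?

3

The worst case (largest entry) in each column is a: 7, b: 3, c: 8.
The best (smallest) of these is 3.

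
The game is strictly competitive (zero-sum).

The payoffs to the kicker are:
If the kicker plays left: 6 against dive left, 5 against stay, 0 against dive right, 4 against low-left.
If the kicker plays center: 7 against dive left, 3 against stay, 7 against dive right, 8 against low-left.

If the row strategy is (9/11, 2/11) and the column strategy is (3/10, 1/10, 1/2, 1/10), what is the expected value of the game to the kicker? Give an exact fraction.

377/110

Against (3/10, 1/10, 1/2, 1/10), each row's expected payoff is left: 27/10; center: 67/10.
Taking the (9/11, 2/11)-weighted average: (9/11)·(27/10) + (2/11)·(67/10) = 377/110.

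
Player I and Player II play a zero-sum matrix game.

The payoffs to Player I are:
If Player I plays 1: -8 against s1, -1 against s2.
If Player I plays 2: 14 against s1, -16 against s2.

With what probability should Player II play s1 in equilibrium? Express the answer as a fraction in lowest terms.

15/37

Row minima are -8 and -16, so Player I's maximin is -8; column maxima are 14 and -1, so Player II's minimax is -1. These differ, so the equilibrium is in mixed strategies.
Let Player II play s1 with probability q. Player I is indifferent when −8q − (1−q) = 14q − 16(1−q), giving q = 15/37.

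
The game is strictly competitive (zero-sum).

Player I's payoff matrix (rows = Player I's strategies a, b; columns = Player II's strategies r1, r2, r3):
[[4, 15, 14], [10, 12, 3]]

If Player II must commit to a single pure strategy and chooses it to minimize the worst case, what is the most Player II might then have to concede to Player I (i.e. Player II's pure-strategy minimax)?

The worst case (largest entry) in each column is r1: 10, r2: 15, r3: 14.
The best (smallest) of these is 10.

10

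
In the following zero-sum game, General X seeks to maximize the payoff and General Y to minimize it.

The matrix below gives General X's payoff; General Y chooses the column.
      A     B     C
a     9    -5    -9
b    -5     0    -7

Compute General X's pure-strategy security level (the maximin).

The worst-case payoff for each row is a: -9, b: -7.
The best of these is -7.

-7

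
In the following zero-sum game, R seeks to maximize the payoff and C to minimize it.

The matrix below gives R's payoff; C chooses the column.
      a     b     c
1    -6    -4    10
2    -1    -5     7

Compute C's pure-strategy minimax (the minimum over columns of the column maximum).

-4

The worst case (largest entry) in each column is a: -1, b: -4, c: 10.
The best (smallest) of these is -4.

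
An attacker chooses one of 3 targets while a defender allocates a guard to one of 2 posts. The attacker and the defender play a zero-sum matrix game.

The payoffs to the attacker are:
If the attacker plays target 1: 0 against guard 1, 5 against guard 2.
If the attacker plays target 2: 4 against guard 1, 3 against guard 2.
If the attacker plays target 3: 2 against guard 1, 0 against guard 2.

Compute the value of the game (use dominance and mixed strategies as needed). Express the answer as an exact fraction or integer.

10/3

Row target 3 is strictly dominated by row target 2, so the attacker never plays it.
The remaining 2×2 game on (target 1, target 2) × (guard 1, guard 2) has no saddle point. Let the attacker play target 1 with probability p; indifference gives 4(1−p) = 5p + 3(1−p), so p = 1/6.
Similarly the defender's optimal q on guard 1 is 1/3, and the value is 0·(1/3) + (5)·(2/3) = 10/3.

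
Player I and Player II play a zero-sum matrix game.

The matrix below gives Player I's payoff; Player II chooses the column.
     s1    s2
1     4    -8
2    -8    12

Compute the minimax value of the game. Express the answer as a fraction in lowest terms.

-1/2

Row minima are -8 and -8, so Player I's maximin is -8; column maxima are 4 and 12, so Player II's minimax is 4. These differ, so the equilibrium is in mixed strategies.
Let Player I play 1 with probability p. Player II is indifferent when 4p − 8(1−p) = −8p + 12(1−p), giving p = 5/8.
Let Player II play s1 with probability q. Player I is indifferent when 4q − 8(1−q) = −8q + 12(1−q), giving q = 5/8.
The value is 4·(5/8) + (-8)·(3/8) = -1/2.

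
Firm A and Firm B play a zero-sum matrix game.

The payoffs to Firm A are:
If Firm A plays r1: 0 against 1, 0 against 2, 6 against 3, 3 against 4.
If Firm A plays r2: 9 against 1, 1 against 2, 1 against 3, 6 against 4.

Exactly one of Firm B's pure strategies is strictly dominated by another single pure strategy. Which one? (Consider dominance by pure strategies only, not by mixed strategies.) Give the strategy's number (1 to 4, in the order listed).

4

Firm B prefers columns that give Firm A less. Compare 4 with 2: 0 < 3, 1 < 6.
So 2 strictly dominates 4 for Firm B; 4 is strictly dominated.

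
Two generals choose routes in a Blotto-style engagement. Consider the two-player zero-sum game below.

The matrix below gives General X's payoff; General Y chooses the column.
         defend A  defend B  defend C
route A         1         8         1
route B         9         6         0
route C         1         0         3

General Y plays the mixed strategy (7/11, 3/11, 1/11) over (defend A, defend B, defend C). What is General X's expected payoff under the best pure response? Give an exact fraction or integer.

81/11

route A: (1)·(7/11) + (8)·(3/11) + (1)·(1/11) = 32/11.
route B: (9)·(7/11) + (6)·(3/11) + (0)·(1/11) = 81/11.
route C: (1)·(7/11) + (0)·(3/11) + (3)·(1/11) = 10/11.
The best pure response is route B with expected payoff 81/11.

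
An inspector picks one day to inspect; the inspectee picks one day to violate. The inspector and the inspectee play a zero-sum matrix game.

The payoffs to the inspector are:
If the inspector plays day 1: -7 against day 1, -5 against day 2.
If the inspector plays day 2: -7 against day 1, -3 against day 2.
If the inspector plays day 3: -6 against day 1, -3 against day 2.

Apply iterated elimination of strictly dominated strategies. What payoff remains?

-6

Row day 1 is strictly dominated by row day 3 (-6>-7, -3>-5); eliminate day 1.
Column day 2 is strictly dominated by day 1 for the inspectee (-7<-3, -6<-3); eliminate day 2.
Row day 2 is strictly dominated by row day 3 (-6>-7); eliminate day 2.
Only (day 3, day 1) remains, with payoff -6.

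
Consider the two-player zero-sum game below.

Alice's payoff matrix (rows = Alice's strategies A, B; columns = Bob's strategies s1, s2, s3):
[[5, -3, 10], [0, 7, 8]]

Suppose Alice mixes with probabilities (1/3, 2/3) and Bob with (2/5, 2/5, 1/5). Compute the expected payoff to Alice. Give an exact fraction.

58/15

Against (2/5, 2/5, 1/5), each row's expected payoff is A: 14/5; B: 22/5.
Taking the (1/3, 2/3)-weighted average: (1/3)·(14/5) + (2/3)·(22/5) = 58/15.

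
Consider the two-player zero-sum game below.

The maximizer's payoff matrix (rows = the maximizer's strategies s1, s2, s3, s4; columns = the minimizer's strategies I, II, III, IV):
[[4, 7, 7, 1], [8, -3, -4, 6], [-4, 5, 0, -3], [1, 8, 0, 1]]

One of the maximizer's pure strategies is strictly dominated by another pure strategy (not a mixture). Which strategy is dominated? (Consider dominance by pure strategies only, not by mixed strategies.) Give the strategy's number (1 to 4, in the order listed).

Compare s3 with s1: 4 > -4, 7 > 5, 7 > 0, 1 > -3.
So s1 strictly dominates s3 for the maximizer; s3 is strictly dominated.

3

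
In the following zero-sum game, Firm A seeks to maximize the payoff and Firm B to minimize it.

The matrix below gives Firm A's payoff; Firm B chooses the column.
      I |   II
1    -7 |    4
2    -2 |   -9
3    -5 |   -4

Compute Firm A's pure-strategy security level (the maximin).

-5

The worst-case payoff for each row is 1: -7, 2: -9, 3: -5.
The best of these is -5.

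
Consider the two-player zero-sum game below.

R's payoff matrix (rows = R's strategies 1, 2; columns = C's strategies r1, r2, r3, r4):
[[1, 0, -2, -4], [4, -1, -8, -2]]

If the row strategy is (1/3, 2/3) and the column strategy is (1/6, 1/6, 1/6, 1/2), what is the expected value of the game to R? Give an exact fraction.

Against (1/6, 1/6, 1/6, 1/2), each row's expected payoff is 1: -13/6; 2: -11/6.
Taking the (1/3, 2/3)-weighted average: (1/3)·(-13/6) + (2/3)·(-11/6) = -35/18.

-35/18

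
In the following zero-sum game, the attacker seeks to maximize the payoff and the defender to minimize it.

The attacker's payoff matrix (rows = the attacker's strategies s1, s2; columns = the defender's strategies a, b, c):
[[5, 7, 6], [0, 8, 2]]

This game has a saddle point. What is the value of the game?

Row minima: 5, 0 → the attacker's maximin is 5.
Column maxima: 5, 8, 6 → the defender's minimax is 5.
They coincide at (s1, a), so the value is 5.

5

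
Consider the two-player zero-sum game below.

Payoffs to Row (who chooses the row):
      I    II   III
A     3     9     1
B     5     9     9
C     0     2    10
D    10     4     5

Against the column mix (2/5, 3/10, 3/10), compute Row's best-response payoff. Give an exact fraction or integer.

37/5

A: (3)·(2/5) + (9)·(3/10) + (1)·(3/10) = 21/5.
B: (5)·(2/5) + (9)·(3/10) + (9)·(3/10) = 37/5.
C: (0)·(2/5) + (2)·(3/10) + (10)·(3/10) = 18/5.
D: (10)·(2/5) + (4)·(3/10) + (5)·(3/10) = 67/10.
The best pure response is B with expected payoff 37/5.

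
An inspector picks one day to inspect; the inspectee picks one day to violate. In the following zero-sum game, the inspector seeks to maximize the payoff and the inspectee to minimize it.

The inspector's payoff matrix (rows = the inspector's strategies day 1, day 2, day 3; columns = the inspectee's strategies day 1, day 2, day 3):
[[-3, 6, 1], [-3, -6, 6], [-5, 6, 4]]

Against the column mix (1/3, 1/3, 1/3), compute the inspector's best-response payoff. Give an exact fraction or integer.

5/3

day 1: (-3)·(1/3) + (6)·(1/3) + (1)·(1/3) = 4/3.
day 2: (-3)·(1/3) + (-6)·(1/3) + (6)·(1/3) = -1.
day 3: (-5)·(1/3) + (6)·(1/3) + (4)·(1/3) = 5/3.
The best pure response is day 3 with expected payoff 5/3.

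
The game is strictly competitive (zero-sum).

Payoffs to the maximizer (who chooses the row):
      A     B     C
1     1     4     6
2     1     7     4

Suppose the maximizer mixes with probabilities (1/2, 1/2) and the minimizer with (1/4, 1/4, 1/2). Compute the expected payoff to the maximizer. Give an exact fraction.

33/8

Against (1/4, 1/4, 1/2), each row's expected payoff is 1: 17/4; 2: 4.
Taking the (1/2, 1/2)-weighted average: (1/2)·(17/4) + (1/2)·(4) = 33/8.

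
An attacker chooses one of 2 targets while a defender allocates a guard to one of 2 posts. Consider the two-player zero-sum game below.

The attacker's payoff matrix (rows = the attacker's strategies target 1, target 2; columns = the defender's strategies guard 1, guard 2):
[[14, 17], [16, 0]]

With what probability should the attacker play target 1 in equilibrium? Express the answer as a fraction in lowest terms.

Row minima are 14 and 0, so the attacker's maximin is 14; column maxima are 16 and 17, so the defender's minimax is 16. These differ, so the equilibrium is in mixed strategies.
Let the attacker play target 1 with probability p. The defender is indifferent when 14p + 16(1−p) = 17p, giving p = 16/19.

16/19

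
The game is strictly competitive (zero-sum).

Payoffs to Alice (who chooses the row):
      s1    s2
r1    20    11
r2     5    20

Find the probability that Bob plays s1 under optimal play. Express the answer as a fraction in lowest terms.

Row minima are 11 and 5, so Alice's maximin is 11; column maxima are 20 and 20, so Bob's minimax is 20. These differ, so the equilibrium is in mixed strategies.
Let Bob play s1 with probability q. Alice is indifferent when 20q + 11(1−q) = 5q + 20(1−q), giving q = 3/8.

3/8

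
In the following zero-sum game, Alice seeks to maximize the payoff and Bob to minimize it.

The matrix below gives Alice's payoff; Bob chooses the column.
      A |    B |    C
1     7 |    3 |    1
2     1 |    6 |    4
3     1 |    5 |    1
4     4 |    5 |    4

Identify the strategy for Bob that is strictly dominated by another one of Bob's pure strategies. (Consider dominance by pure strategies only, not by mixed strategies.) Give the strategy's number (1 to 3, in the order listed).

Bob prefers columns that give Alice less. Compare B with C: 1 < 3, 4 < 6, 1 < 5, 4 < 5.
So C strictly dominates B for Bob; B is strictly dominated.

2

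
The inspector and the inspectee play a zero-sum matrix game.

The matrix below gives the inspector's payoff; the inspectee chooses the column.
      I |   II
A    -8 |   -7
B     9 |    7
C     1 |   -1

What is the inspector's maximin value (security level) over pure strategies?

The worst-case payoff for each row is A: -8, B: 7, C: -1.
The best of these is 7.

7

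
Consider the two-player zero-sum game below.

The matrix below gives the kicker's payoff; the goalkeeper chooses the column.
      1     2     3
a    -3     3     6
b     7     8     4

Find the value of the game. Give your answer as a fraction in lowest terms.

9/2

Column 2 is strictly dominated by 1 for the goalkeeper (it gives the kicker more in every row).
The remaining 2×2 game on (a, b) × (1, 3) has no saddle point. Let the kicker play a with probability p; indifference gives −3p + 7(1−p) = 6p + 4(1−p), so p = 1/4.
Similarly the goalkeeper's optimal q on 1 is 1/6, and the value is -3·(1/6) + (6)·(5/6) = 9/2.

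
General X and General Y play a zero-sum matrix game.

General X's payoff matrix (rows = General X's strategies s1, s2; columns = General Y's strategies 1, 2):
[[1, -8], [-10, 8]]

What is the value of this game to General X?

Row minima are -8 and -10, so General X's maximin is -8; column maxima are 1 and 8, so General Y's minimax is 1. These differ, so the equilibrium is in mixed strategies.
Let General X play s1 with probability p. General Y is indifferent when p − 10(1−p) = −8p + 8(1−p), giving p = 2/3.
Let General Y play 1 with probability q. General X is indifferent when q − 8(1−q) = −10q + 8(1−q), giving q = 16/27.
The value is 1·(16/27) + (-8)·(11/27) = -8/3.

-8/3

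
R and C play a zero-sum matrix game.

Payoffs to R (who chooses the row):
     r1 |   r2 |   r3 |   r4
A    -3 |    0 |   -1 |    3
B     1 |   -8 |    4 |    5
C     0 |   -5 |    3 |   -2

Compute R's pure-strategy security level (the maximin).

-3

The worst-case payoff for each row is A: -3, B: -8, C: -5.
The best of these is -3.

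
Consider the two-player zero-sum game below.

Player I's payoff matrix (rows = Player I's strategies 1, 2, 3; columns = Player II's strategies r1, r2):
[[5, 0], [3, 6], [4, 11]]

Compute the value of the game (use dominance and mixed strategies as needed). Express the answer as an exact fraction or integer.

Row 2 is strictly dominated by row 3, so Player I never plays it.
The remaining 2×2 game on (1, 3) × (r1, r2) has no saddle point. Let Player I play 1 with probability p; indifference gives 5p + 4(1−p) = 11(1−p), so p = 7/12.
Similarly Player II's optimal q on r1 is 11/12, and the value is 5·(11/12) + (0)·(1/12) = 55/12.

55/12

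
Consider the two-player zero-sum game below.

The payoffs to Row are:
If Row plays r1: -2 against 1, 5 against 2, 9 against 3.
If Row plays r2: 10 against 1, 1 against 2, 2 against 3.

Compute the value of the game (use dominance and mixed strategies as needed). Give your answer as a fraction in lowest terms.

13/4

Column 3 is strictly dominated by 2 for Column (it gives Row more in every row).
The remaining 2×2 game on (r1, r2) × (1, 2) has no saddle point. Let Row play r1 with probability p; indifference gives −2p + 10(1−p) = 5p + (1−p), so p = 9/16.
Similarly Column's optimal q on 1 is 1/4, and the value is -2·(1/4) + (5)·(3/4) = 13/4.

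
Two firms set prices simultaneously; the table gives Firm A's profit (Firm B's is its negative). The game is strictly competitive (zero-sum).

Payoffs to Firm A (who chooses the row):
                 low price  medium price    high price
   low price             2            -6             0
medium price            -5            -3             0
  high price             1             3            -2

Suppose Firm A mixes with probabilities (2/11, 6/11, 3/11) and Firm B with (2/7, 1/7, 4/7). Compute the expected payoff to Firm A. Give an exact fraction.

Against (2/7, 1/7, 4/7), each row's expected payoff is low price: -2/7; medium price: -13/7; high price: -3/7.
Taking the (2/11, 6/11, 3/11)-weighted average: (2/11)·(-2/7) + (6/11)·(-13/7) + (3/11)·(-3/7) = -13/11.

-13/11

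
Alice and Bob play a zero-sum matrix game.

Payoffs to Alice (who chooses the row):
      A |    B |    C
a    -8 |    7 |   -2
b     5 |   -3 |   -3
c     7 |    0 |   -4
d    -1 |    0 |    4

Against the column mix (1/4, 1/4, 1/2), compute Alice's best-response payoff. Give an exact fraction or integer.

a: (-8)·(1/4) + (7)·(1/4) + (-2)·(1/2) = -5/4.
b: (5)·(1/4) + (-3)·(1/4) + (-3)·(1/2) = -1.
c: (7)·(1/4) + (0)·(1/4) + (-4)·(1/2) = -1/4.
d: (-1)·(1/4) + (0)·(1/4) + (4)·(1/2) = 7/4.
The best pure response is d with expected payoff 7/4.

7/4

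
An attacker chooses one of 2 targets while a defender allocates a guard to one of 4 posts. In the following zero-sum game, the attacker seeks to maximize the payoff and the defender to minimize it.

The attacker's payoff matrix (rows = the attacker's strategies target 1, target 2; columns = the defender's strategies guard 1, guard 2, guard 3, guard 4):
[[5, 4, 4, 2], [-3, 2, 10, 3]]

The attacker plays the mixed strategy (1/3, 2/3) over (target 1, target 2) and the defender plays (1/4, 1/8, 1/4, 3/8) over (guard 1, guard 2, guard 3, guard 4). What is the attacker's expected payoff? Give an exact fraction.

13/4

Against (1/4, 1/8, 1/4, 3/8), each row's expected payoff is target 1: 7/2; target 2: 25/8.
Taking the (1/3, 2/3)-weighted average: (1/3)·(7/2) + (2/3)·(25/8) = 13/4.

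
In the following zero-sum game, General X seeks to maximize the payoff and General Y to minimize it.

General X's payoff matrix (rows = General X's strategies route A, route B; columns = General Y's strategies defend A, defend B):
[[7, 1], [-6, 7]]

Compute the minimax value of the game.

Row minima are 1 and -6, so General X's maximin is 1; column maxima are 7 and 7, so General Y's minimax is 7. These differ, so the equilibrium is in mixed strategies.
Let General X play route A with probability p. General Y is indifferent when 7p − 6(1−p) = p + 7(1−p), giving p = 13/19.
Let General Y play defend A with probability q. General X is indifferent when 7q + (1−q) = −6q + 7(1−q), giving q = 6/19.
The value is 7·(6/19) + (1)·(13/19) = 55/19.

55/19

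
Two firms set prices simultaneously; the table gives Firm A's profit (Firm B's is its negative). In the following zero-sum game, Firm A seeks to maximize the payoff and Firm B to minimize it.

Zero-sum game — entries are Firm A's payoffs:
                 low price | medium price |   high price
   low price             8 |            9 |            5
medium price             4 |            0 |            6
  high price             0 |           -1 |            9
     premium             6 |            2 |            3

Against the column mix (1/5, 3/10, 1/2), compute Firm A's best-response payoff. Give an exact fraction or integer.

34/5

low price: (8)·(1/5) + (9)·(3/10) + (5)·(1/2) = 34/5.
medium price: (4)·(1/5) + (0)·(3/10) + (6)·(1/2) = 19/5.
high price: (0)·(1/5) + (-1)·(3/10) + (9)·(1/2) = 21/5.
premium: (6)·(1/5) + (2)·(3/10) + (3)·(1/2) = 33/10.
The best pure response is low price with expected payoff 34/5.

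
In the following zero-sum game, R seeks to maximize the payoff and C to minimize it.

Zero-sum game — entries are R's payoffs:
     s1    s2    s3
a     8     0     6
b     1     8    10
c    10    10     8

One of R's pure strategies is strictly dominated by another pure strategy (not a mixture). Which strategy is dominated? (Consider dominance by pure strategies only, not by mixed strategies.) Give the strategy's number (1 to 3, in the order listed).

1

Compare a with c: 10 > 8, 10 > 0, 8 > 6.
So c strictly dominates a for R; a is strictly dominated.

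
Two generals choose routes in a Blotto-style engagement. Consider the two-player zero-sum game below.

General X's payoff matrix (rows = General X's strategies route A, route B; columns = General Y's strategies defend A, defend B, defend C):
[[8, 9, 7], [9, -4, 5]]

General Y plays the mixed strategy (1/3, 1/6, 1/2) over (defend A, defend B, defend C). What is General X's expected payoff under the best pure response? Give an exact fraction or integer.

route A: (8)·(1/3) + (9)·(1/6) + (7)·(1/2) = 23/3.
route B: (9)·(1/3) + (-4)·(1/6) + (5)·(1/2) = 29/6.
The best pure response is route A with expected payoff 23/3.

23/3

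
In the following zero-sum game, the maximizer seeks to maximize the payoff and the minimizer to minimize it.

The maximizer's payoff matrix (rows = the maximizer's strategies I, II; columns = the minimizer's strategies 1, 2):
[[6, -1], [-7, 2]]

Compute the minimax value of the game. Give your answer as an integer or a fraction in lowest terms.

5/16

Row minima are -1 and -7, so the maximizer's maximin is -1; column maxima are 6 and 2, so the minimizer's minimax is 2. These differ, so the equilibrium is in mixed strategies.
Let the maximizer play I with probability p. The minimizer is indifferent when 6p − 7(1−p) = −p + 2(1−p), giving p = 9/16.
Let the minimizer play 1 with probability q. The maximizer is indifferent when 6q − (1−q) = −7q + 2(1−q), giving q = 3/16.
The value is 6·(3/16) + (-1)·(13/16) = 5/16.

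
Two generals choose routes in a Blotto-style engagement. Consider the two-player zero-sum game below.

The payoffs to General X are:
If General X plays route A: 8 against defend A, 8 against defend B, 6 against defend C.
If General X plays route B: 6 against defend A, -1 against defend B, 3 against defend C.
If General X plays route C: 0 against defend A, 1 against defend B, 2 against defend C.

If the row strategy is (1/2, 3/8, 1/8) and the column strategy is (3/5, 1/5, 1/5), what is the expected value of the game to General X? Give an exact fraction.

43/8

Against (3/5, 1/5, 1/5), each row's expected payoff is route A: 38/5; route B: 4; route C: 3/5.
Taking the (1/2, 3/8, 1/8)-weighted average: (1/2)·(38/5) + (3/8)·(4) + (1/8)·(3/5) = 43/8.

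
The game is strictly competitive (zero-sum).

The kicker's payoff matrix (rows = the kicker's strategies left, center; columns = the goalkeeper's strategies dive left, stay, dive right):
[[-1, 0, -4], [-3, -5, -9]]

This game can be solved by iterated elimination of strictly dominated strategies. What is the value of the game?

Column stay is strictly dominated by dive right for the goalkeeper (-4<0, -9<-5); eliminate stay.
Column dive left is strictly dominated by dive right for the goalkeeper (-4<-1, -9<-3); eliminate dive left.
Row center is strictly dominated by row left (-4>-9); eliminate center.
Only (left, dive right) remains, with payoff -4.

-4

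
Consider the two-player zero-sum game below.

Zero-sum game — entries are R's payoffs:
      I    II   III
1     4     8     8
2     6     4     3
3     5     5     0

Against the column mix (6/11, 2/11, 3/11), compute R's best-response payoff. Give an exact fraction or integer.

1: (4)·(6/11) + (8)·(2/11) + (8)·(3/11) = 64/11.
2: (6)·(6/11) + (4)·(2/11) + (3)·(3/11) = 53/11.
3: (5)·(6/11) + (5)·(2/11) + (0)·(3/11) = 40/11.
The best pure response is 1 with expected payoff 64/11.

64/11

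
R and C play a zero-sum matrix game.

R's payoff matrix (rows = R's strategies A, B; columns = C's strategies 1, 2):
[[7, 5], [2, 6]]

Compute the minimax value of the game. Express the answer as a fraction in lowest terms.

16/3

Row minima are 5 and 2, so R's maximin is 5; column maxima are 7 and 6, so C's minimax is 6. These differ, so the equilibrium is in mixed strategies.
Let R play A with probability p. C is indifferent when 7p + 2(1−p) = 5p + 6(1−p), giving p = 2/3.
Let C play 1 with probability q. R is indifferent when 7q + 5(1−q) = 2q + 6(1−q), giving q = 1/6.
The value is 7·(1/6) + (5)·(5/6) = 16/3.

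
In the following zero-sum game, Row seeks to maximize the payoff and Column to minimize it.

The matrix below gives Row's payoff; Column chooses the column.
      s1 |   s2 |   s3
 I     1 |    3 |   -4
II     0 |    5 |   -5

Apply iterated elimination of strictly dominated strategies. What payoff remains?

-4

Column s1 is strictly dominated by s3 for Column (-4<1, -5<0); eliminate s1.
Column s2 is strictly dominated by s3 for Column (-4<3, -5<5); eliminate s2.
Row II is strictly dominated by row I (-4>-5); eliminate II.
Only (I, s3) remains, with payoff -4.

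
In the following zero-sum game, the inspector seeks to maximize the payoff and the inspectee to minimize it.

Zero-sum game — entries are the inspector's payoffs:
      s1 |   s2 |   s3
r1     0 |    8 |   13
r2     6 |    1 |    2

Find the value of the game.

Column s3 is strictly dominated by s2 for the inspectee (it gives the inspector more in every row).
The remaining 2×2 game on (r1, r2) × (s1, s2) has no saddle point. Let the inspector play r1 with probability p; indifference gives 6(1−p) = 8p + (1−p), so p = 5/13.
Similarly the inspectee's optimal q on s1 is 7/13, and the value is 0·(7/13) + (8)·(6/13) = 48/13.

48/13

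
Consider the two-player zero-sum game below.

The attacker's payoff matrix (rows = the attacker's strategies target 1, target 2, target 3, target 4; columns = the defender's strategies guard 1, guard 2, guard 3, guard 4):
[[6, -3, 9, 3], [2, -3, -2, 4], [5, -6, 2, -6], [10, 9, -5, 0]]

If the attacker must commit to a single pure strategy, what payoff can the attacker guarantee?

The worst-case payoff for each row is target 1: -3, target 2: -3, target 3: -6, target 4: -5.
The best of these is -3.

-3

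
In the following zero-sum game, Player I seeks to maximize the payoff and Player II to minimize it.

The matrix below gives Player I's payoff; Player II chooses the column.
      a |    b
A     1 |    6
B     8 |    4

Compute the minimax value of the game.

44/9

Row minima are 1 and 4, so Player I's maximin is 4; column maxima are 8 and 6, so Player II's minimax is 6. These differ, so the equilibrium is in mixed strategies.
Let Player I play A with probability p. Player II is indifferent when p + 8(1−p) = 6p + 4(1−p), giving p = 4/9.
Let Player II play a with probability q. Player I is indifferent when q + 6(1−q) = 8q + 4(1−q), giving q = 2/9.
The value is 1·(2/9) + (6)·(7/9) = 44/9.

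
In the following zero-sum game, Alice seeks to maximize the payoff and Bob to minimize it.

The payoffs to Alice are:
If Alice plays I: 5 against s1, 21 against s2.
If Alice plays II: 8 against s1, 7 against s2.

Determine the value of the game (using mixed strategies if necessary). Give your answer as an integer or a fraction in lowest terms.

133/17

Row minima are 5 and 7, so Alice's maximin is 7; column maxima are 8 and 21, so Bob's minimax is 8. These differ, so the equilibrium is in mixed strategies.
Let Alice play I with probability p. Bob is indifferent when 5p + 8(1−p) = 21p + 7(1−p), giving p = 1/17.
Let Bob play s1 with probability q. Alice is indifferent when 5q + 21(1−q) = 8q + 7(1−q), giving q = 14/17.
The value is 5·(14/17) + (21)·(3/17) = 133/17.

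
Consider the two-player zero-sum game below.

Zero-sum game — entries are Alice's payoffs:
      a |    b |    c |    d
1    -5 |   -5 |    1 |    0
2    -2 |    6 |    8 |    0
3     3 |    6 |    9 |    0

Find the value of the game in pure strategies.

Row minima: -5, -2, 0 → Alice's maximin is 0.
Column maxima: 3, 6, 9, 0 → Bob's minimax is 0.
They coincide at (3, d), so the value is 0.

0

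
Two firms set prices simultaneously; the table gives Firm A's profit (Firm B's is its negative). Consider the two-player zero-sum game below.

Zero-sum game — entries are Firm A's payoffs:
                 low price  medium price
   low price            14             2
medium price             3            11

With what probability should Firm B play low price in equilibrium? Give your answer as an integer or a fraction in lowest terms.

Row minima are 2 and 3, so Firm A's maximin is 3; column maxima are 14 and 11, so Firm B's minimax is 11. These differ, so the equilibrium is in mixed strategies.
Let Firm B play low price with probability q. Firm A is indifferent when 14q + 2(1−q) = 3q + 11(1−q), giving q = 9/20.

9/20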